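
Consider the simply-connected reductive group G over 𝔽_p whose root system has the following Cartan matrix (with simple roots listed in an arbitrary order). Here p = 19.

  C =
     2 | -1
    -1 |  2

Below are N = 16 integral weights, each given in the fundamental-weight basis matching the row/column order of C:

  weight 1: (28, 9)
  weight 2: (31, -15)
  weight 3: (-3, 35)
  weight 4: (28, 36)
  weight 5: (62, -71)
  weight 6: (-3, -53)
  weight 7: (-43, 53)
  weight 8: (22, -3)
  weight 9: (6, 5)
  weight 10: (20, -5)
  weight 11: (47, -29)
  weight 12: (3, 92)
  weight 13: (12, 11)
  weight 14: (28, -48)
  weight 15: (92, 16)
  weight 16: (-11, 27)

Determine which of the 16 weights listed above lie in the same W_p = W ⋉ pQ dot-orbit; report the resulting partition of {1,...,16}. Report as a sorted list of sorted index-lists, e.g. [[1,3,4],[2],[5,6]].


A_2 Cartan matrix, 2 simple roots permuted; ρ=(1,1).

λ_j+ρ reflected into Ā_19 (⟨·,θ^∨⟩≤19); 2-tuples as given:

  1: (1, 9);  2: (5, 1);  3: (15, 2);  4: (1, 9);  5: (7, 6);  6: (2, 3);  7: (12, 3);  8: (15, 2);  9: (7, 6);  10: (15, 2);  11: (1, 9);  12: (15, 2);  13: (7, 6);  14: (1, 9);  15: (15, 2);  16: (1, 9)

The 16 indices split into 6 linkage classes (same alcove rep ⇔ same W_19-dot-orbit):

[[1, 4, 11, 14, 16], [2], [3, 8, 10, 12, 15], [5, 9, 13], [6], [7]]


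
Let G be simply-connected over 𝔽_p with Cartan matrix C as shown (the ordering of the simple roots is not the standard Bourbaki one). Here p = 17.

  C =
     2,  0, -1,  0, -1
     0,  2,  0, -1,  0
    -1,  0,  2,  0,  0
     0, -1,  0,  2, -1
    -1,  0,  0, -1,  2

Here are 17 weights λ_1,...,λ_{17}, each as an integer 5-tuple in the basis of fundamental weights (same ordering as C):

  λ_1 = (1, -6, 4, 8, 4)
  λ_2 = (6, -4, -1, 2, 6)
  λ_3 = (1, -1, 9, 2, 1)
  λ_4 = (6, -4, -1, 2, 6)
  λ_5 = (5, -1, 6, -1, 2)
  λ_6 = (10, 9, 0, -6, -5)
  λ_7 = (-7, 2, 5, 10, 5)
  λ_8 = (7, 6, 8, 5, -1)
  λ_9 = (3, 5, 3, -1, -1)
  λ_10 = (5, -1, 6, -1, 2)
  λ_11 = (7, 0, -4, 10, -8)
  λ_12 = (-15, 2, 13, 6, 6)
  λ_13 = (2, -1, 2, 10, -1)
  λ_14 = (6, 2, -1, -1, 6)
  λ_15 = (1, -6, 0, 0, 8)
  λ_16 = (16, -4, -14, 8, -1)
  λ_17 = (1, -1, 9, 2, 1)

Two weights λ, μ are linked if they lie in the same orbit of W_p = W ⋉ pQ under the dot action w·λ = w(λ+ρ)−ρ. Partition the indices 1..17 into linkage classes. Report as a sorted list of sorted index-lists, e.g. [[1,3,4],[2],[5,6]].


Type A_5, rank 5, |W|=720; reorder rows/cols to standard.

λ_j+ρ reflected into Ā_17 (⟨·,θ^∨⟩≤17); 5-tuples as given:

  [1] (2, 1, 1, 4, 5)
  [2] (7, 3, 0, 0, 7)
  [3] (2, 0, 10, 3, 2)
  [4] (7, 3, 0, 0, 7)
  [5] (6, 0, 7, 0, 3)
  [6] (2, 1, 1, 4, 5)
  [7] (3, 0, 3, 11, 0)
  [8] (4, 6, 4, 0, 0)
  [9] (4, 6, 4, 0, 0)
  [10] (6, 0, 7, 0, 3)
  [11] (2, 1, 1, 4, 5)
  [12] (7, 3, 0, 0, 7)
  [13] (3, 0, 3, 11, 0)
  [14] (7, 3, 0, 0, 7)
  [15] (2, 1, 1, 4, 5)
  [16] (4, 6, 4, 0, 0)
  [17] (2, 0, 10, 3, 2)

Partition of {1..17} into 6 W_17-dot-orbits:

[[1, 6, 11, 15], [2, 4, 12, 14], [3, 17], [5, 10], [7, 13], [8, 9, 16]]


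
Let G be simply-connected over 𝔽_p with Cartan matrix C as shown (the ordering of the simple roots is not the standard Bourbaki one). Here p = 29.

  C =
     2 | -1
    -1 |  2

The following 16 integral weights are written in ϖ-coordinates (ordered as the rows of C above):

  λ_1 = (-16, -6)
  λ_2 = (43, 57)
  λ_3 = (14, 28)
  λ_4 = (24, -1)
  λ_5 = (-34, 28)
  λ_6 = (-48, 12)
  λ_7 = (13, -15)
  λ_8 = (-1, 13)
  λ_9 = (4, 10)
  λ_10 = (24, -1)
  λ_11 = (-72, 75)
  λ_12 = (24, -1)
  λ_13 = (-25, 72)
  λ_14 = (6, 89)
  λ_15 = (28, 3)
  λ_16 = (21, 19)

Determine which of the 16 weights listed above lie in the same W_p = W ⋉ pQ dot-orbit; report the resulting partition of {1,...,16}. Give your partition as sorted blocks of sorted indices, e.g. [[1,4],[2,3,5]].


Root system A_2: the 2×2 matrix C matches after relabeling.

Alcove-folded reps (p=29, 16 weights, presented ϖ-order):

  λ_1+ρ ↦ (5, 15) · λ_2+ρ ↦ (0, 14) · λ_3+ρ ↦ (0, 14) · λ_4+ρ ↦ (25, 0) · λ_5+ρ ↦ (25, 0) · λ_6+ρ ↦ (5, 11) · λ_7+ρ ↦ (0, 14) · λ_8+ρ ↦ (0, 14) · λ_9+ρ ↦ (5, 11) · λ_10+ρ ↦ (25, 0) · λ_11+ρ ↦ (5, 11) · λ_12+ρ ↦ (25, 0) · λ_13+ρ ↦ (5, 15) · λ_14+ρ ↦ (7, 3) · λ_15+ρ ↦ (25, 0) · λ_16+ρ ↦ (9, 7)

Linkage partition of the 16 weights (6 classes, p=29):

[[1, 13], [2, 3, 7, 8], [4, 5, 10, 12, 15], [6, 9, 11], [14], [16]]


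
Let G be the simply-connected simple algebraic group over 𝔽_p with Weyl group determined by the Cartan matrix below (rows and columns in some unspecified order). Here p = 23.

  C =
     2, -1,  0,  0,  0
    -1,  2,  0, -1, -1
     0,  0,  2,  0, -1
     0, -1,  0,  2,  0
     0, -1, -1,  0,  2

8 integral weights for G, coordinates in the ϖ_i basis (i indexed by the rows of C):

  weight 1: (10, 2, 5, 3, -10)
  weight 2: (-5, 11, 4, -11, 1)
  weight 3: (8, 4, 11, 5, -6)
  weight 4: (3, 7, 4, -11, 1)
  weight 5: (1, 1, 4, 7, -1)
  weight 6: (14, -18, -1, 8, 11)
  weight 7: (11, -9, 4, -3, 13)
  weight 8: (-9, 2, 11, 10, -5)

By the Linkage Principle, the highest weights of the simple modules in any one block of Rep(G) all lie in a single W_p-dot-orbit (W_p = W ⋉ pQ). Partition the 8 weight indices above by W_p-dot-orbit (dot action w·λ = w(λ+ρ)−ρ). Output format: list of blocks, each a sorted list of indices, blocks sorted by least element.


Type D_5, rank 5, |W|=1920; reorder rows/cols to standard.

Folding the 8 weights λ_j+ρ into Ā_23 (reps in the given 5-coord order):

  [1] (5, 4, 3, 2, 0);  [2] (2, 2, 5, 8, 0);  [3] (5, 4, 3, 2, 0);  [4] (2, 2, 5, 8, 0);  [5] (2, 2, 5, 8, 0);  [6] (2, 2, 5, 8, 0);  [7] (2, 2, 5, 8, 0);  [8] (1, 3, 3, 2, 5)

3 distinct reps among the 8 weights ⇒ 3 W_23-linkage classes:

[[1, 3], [2, 4, 5, 6, 7], [8]]


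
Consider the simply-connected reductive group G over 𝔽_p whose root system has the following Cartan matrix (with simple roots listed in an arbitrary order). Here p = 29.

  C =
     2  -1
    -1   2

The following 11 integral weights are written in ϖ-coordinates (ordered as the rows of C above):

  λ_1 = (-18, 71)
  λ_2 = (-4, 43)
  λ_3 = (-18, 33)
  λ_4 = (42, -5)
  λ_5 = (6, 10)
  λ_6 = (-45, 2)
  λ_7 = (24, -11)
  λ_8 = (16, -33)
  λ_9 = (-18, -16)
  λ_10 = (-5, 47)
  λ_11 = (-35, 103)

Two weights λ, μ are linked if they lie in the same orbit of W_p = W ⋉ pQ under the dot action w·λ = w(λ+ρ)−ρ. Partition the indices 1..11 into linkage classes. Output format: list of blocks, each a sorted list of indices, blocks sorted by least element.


A_2 Cartan matrix, 2 simple roots permuted; ρ=(1,1).

W_29-reps of the 11 weights in Ā_29 (same 2-coord order as C):

    1: (12, 14)
    2: (12, 14)
    3: (12, 12)
    4: (15, 10)
    5: (7, 11)
    6: (12, 14)
    7: (15, 10)
    8: (12, 14)
    9: (12, 14)
    10: (15, 10)
    11: (12, 12)

These 11 weights hit 4 W_29-dot-orbits; sizes (5, 2, 3, 1):

[[1, 2, 6, 8, 9], [3, 11], [4, 7, 10], [5]]


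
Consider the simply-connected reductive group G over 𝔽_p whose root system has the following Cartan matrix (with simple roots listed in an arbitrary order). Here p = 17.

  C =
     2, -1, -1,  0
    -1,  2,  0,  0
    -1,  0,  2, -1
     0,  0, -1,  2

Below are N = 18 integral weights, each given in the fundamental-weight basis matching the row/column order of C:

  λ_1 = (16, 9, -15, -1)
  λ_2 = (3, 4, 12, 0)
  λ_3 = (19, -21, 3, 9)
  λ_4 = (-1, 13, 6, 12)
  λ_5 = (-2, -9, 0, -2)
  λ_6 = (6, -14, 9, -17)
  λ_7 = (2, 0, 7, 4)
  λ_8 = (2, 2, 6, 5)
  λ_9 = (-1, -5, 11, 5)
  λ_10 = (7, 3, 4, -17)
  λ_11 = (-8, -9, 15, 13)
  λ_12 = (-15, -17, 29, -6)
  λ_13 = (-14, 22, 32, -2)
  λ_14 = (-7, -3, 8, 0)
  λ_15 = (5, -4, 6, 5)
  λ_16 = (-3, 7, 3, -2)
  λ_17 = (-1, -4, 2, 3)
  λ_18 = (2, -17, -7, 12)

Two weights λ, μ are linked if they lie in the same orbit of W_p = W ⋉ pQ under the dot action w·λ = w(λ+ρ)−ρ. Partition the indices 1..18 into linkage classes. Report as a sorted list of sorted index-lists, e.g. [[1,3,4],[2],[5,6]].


Dynkin diagram of C (from the 6 off-diagonal −1 entries): A_4.

W_17-reps of the 18 weights in Ā_17 (same 4-coord order as C):

  λ_1 → (3, 0, 0, 4)
  λ_2 → (3, 1, 8, 5)
  λ_3 → (3, 0, 0, 4)
  λ_4 → (3, 0, 0, 4)
  λ_5 → (1, 0, 0, 8)
  λ_6 → (6, 1, 6, 4)
  λ_7 → (3, 1, 8, 5)
  λ_8 → (3, 1, 7, 4)
  λ_9 → (3, 1, 8, 5)
  λ_10 → (3, 1, 8, 5)
  λ_11 → (2, 6, 1, 1)
  λ_12 → (3, 1, 8, 5)
  λ_13 → (2, 6, 1, 1)
  λ_14 → (2, 6, 1, 1)
  λ_15 → (3, 1, 7, 4)
  λ_16 → (2, 6, 1, 1)
  λ_17 → (3, 0, 0, 4)
  λ_18 → (3, 1, 7, 4)

Grouping the 18 weights by Ā_17-representative: 6 linkage classes.

[[1, 3, 4, 17], [2, 7, 9, 10, 12], [5], [6], [8, 15, 18], [11, 13, 14, 16]]


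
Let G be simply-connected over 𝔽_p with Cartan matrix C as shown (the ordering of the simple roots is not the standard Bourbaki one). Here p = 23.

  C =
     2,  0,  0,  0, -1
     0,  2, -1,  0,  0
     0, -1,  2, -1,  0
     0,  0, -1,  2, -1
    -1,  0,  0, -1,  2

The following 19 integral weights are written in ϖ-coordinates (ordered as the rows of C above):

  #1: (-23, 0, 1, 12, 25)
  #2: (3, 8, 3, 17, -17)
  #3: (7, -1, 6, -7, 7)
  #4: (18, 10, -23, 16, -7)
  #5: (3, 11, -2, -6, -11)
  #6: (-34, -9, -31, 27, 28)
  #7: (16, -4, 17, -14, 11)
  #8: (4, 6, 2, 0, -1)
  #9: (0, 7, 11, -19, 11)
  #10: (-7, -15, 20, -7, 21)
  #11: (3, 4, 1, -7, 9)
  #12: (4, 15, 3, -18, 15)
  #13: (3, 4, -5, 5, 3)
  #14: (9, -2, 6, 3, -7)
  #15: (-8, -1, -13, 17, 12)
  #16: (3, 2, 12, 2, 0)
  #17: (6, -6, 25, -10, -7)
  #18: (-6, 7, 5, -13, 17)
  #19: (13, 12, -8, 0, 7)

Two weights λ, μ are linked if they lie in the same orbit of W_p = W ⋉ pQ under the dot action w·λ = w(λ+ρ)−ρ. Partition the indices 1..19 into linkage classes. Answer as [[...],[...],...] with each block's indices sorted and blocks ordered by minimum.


Type A_5, rank 5, |W|=720; reorder rows/cols to standard.

W_23-reps of the 19 weights in Ā_23 (same 5-coord order as C):

  λ_1+ρ ↦ (3, 2, 13, 3, 1)
  λ_2+ρ ↦ (4, 1, 4, 2, 4)
  λ_3+ρ ↦ (8, 0, 1, 6, 2)
  λ_4+ρ ↦ (1, 4, 0, 6, 5)
  λ_5+ρ ↦ (1, 4, 0, 6, 5)
  λ_6+ρ ↦ (4, 1, 4, 2, 4)
  λ_7+ρ ↦ (5, 2, 6, 6, 1)
  λ_8+ρ ↦ (5, 7, 3, 1, 0)
  λ_9+ρ ↦ (5, 2, 6, 6, 1)
  λ_10+ρ ↦ (8, 0, 1, 6, 2)
  λ_11+ρ ↦ (4, 1, 4, 2, 4)
  λ_12+ρ ↦ (3, 2, 13, 3, 1)
  λ_13+ρ ↦ (4, 1, 4, 2, 4)
  λ_14+ρ ↦ (4, 1, 4, 2, 4)
  λ_15+ρ ↦ (1, 4, 0, 6, 5)
  λ_16+ρ ↦ (3, 2, 13, 3, 1)
  λ_17+ρ ↦ (5, 2, 6, 6, 1)
  λ_18+ρ ↦ (5, 2, 6, 6, 1)
  λ_19+ρ ↦ (8, 0, 1, 6, 2)

The 19 indices split into 6 linkage classes (same alcove rep ⇔ same W_23-dot-orbit):

[[1, 12, 16], [2, 6, 11, 13, 14], [3, 10, 19], [4, 5, 15], [7, 9, 17, 18], [8]]


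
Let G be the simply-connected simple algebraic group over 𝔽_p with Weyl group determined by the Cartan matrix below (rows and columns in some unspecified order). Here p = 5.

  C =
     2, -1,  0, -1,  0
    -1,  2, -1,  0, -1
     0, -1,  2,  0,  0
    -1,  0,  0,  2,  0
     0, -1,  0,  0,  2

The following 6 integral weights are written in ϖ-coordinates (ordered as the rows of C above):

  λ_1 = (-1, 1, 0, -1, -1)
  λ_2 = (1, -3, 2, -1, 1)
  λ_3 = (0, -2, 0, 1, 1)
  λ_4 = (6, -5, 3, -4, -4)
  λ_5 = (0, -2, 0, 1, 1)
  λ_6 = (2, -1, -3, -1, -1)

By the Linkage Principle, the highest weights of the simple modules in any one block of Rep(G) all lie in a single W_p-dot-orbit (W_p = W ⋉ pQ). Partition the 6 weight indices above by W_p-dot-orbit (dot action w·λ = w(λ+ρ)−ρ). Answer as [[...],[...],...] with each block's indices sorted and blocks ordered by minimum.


D_5 Cartan matrix, 5 simple roots permuted; ρ=(1,1,1,1,1).

Ā_5 reps of the 6 weights (D_5, coords as presented):

    λ_1+ρ ↦ (0, 2, 1, 0, 0)
    λ_2+ρ ↦ (0, 2, 1, 0, 0)
    λ_3+ρ ↦ (0, 1, 0, 2, 1)
    λ_4+ρ ↦ (0, 1, 0, 2, 1)
    λ_5+ρ ↦ (0, 1, 0, 2, 1)
    λ_6+ρ ↦ (1, 0, 0, 0, 2)

Grouping the 6 weights by Ā_5-representative: 3 linkage classes.

[[1, 2], [3, 4, 5], [6]]


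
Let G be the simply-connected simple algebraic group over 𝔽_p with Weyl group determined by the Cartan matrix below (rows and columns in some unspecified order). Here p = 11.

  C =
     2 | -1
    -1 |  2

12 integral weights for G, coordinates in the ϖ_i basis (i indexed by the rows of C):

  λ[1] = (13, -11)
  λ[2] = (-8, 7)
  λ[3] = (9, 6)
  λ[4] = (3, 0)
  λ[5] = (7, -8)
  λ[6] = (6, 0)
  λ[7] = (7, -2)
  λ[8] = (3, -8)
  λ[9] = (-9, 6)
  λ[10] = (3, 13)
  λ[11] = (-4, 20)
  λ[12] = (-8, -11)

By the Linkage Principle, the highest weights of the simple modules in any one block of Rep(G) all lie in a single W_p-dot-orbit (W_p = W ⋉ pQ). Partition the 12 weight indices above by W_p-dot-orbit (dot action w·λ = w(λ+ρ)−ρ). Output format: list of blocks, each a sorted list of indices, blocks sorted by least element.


Root system A_2: the 2×2 matrix C matches after relabeling.

λ_j+ρ reflected into Ā_11 (⟨·,θ^∨⟩≤11); 2-tuples as given:

  λ_1 → (1, 7);  λ_2 → (7, 1);  λ_3 → (4, 1);  λ_4 → (4, 1);  λ_5 → (1, 7);  λ_6 → (7, 1);  λ_7 → (7, 1);  λ_8 → (3, 4);  λ_9 → (7, 1);  λ_10 → (3, 4);  λ_11 → (7, 1);  λ_12 → (4, 1)

4 distinct reps among the 12 weights ⇒ 4 W_11-linkage classes:

[[1, 5], [2, 6, 7, 9, 11], [3, 4, 12], [8, 10]]


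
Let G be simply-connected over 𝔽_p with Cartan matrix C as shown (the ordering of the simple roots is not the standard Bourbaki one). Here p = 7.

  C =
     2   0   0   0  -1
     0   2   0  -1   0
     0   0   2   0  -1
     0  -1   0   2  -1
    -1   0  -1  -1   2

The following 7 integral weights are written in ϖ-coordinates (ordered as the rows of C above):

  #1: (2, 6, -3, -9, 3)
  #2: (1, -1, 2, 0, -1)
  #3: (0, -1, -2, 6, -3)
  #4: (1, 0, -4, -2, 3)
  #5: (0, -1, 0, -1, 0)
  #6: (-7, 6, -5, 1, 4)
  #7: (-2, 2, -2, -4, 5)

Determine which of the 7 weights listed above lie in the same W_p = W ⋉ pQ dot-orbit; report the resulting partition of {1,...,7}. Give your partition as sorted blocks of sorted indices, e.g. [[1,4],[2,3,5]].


Cartan matrix: type D_5 (|W|=1920); un-permuting the 5 rows.

Each λ_j+ρ reduced to Ā_7; 5-tuples below use C's row order:

  λ_1 → (2, 0, 3, 1, 0) · λ_2 → (2, 0, 3, 1, 0) · λ_3 → (1, 0, 1, 0, 1) · λ_4 → (2, 0, 3, 1, 0) · λ_5 → (1, 0, 1, 0, 1) · λ_6 → (1, 0, 1, 0, 1) · λ_7 → (1, 0, 1, 0, 1)

Grouping the 7 weights by Ā_7-representative: 2 linkage classes.

[[1, 2, 4], [3, 5, 6, 7]]


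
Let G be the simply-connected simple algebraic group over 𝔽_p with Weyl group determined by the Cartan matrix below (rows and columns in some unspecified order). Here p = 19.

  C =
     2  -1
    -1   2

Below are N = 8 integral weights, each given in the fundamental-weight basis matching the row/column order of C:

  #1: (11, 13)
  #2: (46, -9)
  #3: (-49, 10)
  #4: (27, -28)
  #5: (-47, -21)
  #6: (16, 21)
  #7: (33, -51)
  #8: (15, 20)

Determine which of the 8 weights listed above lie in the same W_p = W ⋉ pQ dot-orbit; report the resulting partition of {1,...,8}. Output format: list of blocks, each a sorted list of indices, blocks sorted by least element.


Cartan matrix: type A_2 (|W|=6); un-permuting the 2 rows.

Ā_19 reps of the 8 weights (A_2, coords as presented):

  [1] (5, 7)
  [2] (8, 10)
  [3] (8, 10)
  [4] (8, 10)
  [5] (8, 10)
  [6] (2, 1)
  [7] (3, 12)
  [8] (2, 1)

Partition of {1..8} into 4 W_19-dot-orbits:

[[1], [2, 3, 4, 5], [6, 8], [7]]


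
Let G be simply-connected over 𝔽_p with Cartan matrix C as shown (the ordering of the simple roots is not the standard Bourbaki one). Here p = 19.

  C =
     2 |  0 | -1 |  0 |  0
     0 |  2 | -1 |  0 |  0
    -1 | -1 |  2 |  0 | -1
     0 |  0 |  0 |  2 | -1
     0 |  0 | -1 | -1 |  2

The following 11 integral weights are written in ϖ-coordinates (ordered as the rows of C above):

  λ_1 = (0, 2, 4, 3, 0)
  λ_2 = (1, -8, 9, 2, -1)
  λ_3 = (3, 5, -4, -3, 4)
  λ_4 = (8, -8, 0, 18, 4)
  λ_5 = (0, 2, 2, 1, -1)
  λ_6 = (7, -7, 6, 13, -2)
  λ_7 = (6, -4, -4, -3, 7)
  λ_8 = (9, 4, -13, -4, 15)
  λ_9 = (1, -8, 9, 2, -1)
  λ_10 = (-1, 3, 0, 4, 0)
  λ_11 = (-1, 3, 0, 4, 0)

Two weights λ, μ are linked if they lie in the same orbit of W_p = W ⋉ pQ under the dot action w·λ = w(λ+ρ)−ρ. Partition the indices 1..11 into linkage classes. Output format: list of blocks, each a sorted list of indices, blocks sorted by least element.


D_5 Cartan matrix, 5 simple roots permuted; ρ=(1,1,1,1,1).

Ā_19 reps of the 11 weights (D_5, coords as presented):

  1: (1, 3, 5, 4, 0);  2: (2, 7, 3, 3, 0);  3: (1, 3, 3, 2, 0);  4: (1, 3, 5, 4, 0);  5: (1, 3, 3, 2, 0);  6: (1, 3, 5, 4, 0);  7: (1, 3, 3, 2, 0);  8: (2, 7, 3, 3, 0);  9: (2, 7, 3, 3, 0);  10: (0, 4, 1, 5, 1);  11: (0, 4, 1, 5, 1)

Grouping the 11 weights by Ā_19-representative: 4 linkage classes.

[[1, 4, 6], [2, 8, 9], [3, 5, 7], [10, 11]]


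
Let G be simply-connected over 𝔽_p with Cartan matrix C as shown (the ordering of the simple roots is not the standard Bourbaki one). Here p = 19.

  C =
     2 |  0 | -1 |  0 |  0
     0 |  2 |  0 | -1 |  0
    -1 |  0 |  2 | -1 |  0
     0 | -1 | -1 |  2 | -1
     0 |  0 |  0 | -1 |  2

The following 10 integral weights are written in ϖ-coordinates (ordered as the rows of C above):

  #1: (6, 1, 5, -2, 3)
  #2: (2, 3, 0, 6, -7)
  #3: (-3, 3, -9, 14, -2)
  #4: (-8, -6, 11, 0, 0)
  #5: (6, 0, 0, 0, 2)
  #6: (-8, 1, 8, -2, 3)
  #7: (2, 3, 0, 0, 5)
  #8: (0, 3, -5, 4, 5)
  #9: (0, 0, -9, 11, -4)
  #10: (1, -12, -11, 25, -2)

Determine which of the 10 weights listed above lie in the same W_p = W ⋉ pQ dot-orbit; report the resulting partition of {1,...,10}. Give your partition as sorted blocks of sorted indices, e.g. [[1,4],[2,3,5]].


C ↔ D_5 under row/col permutation; |W(D_5)| = 1920.

Each λ_j+ρ reduced to Ā_19; 5-tuples below use C's row order:

  λ_1+ρ ↦ (7, 1, 1, 1, 3);  λ_2+ρ ↦ (3, 4, 1, 1, 6);  λ_3+ρ ↦ (4, 4, 4, 0, 1);  λ_4+ρ ↦ (7, 1, 1, 1, 3);  λ_5+ρ ↦ (7, 1, 1, 1, 3);  λ_6+ρ ↦ (7, 1, 1, 1, 3);  λ_7+ρ ↦ (3, 4, 1, 1, 6);  λ_8+ρ ↦ (3, 4, 1, 1, 6);  λ_9+ρ ↦ (7, 1, 1, 1, 3);  λ_10+ρ ↦ (3, 4, 1, 1, 6)

Partition of {1..10} into 3 W_19-dot-orbits:

[[1, 4, 5, 6, 9], [2, 7, 8, 10], [3]]


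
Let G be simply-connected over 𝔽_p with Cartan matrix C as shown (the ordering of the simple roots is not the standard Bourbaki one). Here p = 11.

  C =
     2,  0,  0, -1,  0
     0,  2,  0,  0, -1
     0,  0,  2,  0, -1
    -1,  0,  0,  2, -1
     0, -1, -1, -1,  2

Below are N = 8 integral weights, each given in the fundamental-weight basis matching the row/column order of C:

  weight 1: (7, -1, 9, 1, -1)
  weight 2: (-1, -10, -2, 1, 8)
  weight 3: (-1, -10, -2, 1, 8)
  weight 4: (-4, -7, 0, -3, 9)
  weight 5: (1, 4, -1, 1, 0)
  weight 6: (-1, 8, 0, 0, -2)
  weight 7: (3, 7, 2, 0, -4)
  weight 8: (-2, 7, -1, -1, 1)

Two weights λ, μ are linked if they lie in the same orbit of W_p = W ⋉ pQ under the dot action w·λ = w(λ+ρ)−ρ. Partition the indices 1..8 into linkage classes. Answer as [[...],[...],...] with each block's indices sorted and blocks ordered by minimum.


Dynkin diagram of C (from the 8 off-diagonal −1 entries): D_5.

Alcove-folded reps (p=11, 8 weights, presented ϖ-order):

  1: (0, 8, 0, 0, 1) · 2: (0, 8, 0, 0, 1) · 3: (0, 8, 0, 0, 1) · 4: (2, 5, 0, 0, 1) · 5: (2, 5, 0, 0, 1) · 6: (0, 8, 0, 0, 1) · 7: (2, 5, 0, 0, 1) · 8: (0, 8, 0, 0, 1)

The 8 indices split into 2 linkage classes (same alcove rep ⇔ same W_11-dot-orbit):

[[1, 2, 3, 6, 8], [4, 5, 7]]


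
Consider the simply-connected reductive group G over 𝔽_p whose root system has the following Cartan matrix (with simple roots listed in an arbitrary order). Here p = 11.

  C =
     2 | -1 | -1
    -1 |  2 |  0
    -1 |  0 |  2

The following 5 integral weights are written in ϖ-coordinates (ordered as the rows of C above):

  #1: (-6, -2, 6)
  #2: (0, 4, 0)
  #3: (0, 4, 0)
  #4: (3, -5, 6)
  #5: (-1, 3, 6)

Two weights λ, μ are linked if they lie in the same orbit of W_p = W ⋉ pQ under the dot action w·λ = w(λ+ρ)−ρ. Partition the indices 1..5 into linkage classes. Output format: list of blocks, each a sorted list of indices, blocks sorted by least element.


A_3 Cartan matrix, 3 simple roots permuted; ρ=(1,1,1).

Each λ_j+ρ reduced to Ā_11; 3-tuples below use C's row order:

  [1] (1, 5, 1) · [2] (1, 5, 1) · [3] (1, 5, 1) · [4] (0, 4, 7) · [5] (0, 4, 7)

Partition of {1..5} into 2 W_11-dot-orbits:

[[1, 2, 3], [4, 5]]


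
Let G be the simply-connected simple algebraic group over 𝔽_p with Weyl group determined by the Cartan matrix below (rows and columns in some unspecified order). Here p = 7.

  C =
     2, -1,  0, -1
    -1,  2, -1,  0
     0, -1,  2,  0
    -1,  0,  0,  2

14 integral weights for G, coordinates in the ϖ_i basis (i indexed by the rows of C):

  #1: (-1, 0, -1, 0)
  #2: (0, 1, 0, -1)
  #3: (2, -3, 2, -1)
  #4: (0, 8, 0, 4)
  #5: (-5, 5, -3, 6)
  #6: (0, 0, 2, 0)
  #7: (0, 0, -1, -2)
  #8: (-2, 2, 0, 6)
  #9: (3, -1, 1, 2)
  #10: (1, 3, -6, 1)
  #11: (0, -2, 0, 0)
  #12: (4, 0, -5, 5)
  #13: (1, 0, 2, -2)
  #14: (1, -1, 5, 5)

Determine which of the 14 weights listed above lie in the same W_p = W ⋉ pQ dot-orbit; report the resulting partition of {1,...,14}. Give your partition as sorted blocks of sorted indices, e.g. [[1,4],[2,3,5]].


C ↔ A_4 under row/col permutation; |W(A_4)| = 120.

λ_j+ρ reflected into Ā_7 (⟨·,θ^∨⟩≤7); 4-tuples as given:

  λ_1+ρ ↦ (0, 1, 0, 1)
  λ_2+ρ ↦ (1, 2, 1, 0)
  λ_3+ρ ↦ (1, 2, 1, 0)
  λ_4+ρ ↦ (1, 1, 3, 1)
  λ_5+ρ ↦ (4, 0, 0, 1)
  λ_6+ρ ↦ (1, 1, 3, 1)
  λ_7+ρ ↦ (0, 1, 0, 1)
  λ_8+ρ ↦ (1, 0, 2, 3)
  λ_9+ρ ↦ (4, 0, 0, 1)
  λ_10+ρ ↦ (1, 1, 3, 1)
  λ_11+ρ ↦ (0, 1, 0, 1)
  λ_12+ρ ↦ (1, 1, 3, 1)
  λ_13+ρ ↦ (1, 1, 3, 1)
  λ_14+ρ ↦ (0, 1, 0, 1)

Grouping the 14 weights by Ā_7-representative: 5 linkage classes.

[[1, 7, 11, 14], [2, 3], [4, 6, 10, 12, 13], [5, 9], [8]]


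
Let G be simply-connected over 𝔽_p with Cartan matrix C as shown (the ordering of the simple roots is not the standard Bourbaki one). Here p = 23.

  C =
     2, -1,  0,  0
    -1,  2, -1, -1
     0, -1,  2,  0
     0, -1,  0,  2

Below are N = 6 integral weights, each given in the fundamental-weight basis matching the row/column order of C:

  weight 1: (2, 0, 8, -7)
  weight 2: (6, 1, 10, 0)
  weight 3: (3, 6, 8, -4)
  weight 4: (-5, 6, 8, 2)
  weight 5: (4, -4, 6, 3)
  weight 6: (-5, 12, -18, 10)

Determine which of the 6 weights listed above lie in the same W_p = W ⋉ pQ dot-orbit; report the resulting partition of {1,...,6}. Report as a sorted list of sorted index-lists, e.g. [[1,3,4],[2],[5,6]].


Cartan matrix: type D_4 (|W|=192); un-permuting the 4 rows.

Alcove-folded reps (p=23, 6 weights, presented ϖ-order):

  1: (2, 3, 4, 1)
  2: (7, 2, 11, 1)
  3: (4, 3, 9, 3)
  4: (4, 3, 9, 3)
  5: (2, 3, 4, 1)
  6: (4, 3, 9, 3)

The 6 indices split into 3 linkage classes (same alcove rep ⇔ same W_23-dot-orbit):

[[1, 5], [2], [3, 4, 6]]


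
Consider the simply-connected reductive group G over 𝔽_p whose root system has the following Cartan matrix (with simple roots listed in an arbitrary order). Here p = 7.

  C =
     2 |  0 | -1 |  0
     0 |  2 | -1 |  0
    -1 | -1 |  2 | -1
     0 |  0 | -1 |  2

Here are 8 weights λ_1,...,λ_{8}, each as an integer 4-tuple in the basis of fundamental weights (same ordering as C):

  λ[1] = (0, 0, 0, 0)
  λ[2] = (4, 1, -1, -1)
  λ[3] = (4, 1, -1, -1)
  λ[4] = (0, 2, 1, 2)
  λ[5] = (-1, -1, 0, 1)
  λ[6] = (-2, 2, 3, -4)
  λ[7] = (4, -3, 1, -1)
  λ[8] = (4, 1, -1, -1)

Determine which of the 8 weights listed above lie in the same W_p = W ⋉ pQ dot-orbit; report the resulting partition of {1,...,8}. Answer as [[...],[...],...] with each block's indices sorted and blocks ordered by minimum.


Type D_4, rank 4, |W|=192; reorder rows/cols to standard.

Each λ_j+ρ reduced to Ā_7; 4-tuples below use C's row order:

  λ_1+ρ ↦ (1, 1, 1, 1);  λ_2+ρ ↦ (5, 2, 0, 0);  λ_3+ρ ↦ (5, 2, 0, 0);  λ_4+ρ ↦ (1, 1, 1, 1);  λ_5+ρ ↦ (0, 0, 1, 2);  λ_6+ρ ↦ (1, 3, 0, 3);  λ_7+ρ ↦ (5, 2, 0, 0);  λ_8+ρ ↦ (5, 2, 0, 0)

These 8 weights hit 4 W_7-dot-orbits; sizes (2, 4, 1, 1):

[[1, 4], [2, 3, 7, 8], [5], [6]]


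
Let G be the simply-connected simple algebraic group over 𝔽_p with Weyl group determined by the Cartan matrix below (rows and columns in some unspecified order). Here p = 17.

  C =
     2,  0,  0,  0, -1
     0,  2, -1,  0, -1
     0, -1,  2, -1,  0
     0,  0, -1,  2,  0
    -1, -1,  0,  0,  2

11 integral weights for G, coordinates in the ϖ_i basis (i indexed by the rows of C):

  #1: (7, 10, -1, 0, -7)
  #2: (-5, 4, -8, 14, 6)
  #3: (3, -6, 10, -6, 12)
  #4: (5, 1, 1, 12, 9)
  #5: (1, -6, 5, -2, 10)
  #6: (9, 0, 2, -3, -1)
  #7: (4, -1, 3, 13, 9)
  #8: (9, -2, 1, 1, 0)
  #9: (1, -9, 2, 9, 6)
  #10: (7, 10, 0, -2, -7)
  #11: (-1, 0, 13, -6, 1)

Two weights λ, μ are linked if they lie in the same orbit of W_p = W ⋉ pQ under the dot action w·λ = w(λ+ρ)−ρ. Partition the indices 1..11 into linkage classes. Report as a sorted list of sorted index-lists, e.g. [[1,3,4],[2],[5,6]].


Root system A_5: the 5×5 matrix C matches after relabeling.

Ā_17 reps of the 11 weights (A_5, coords as presented):

  [1] (2, 5, 0, 1, 6);  [2] (1, 2, 5, 5, 1);  [3] (2, 5, 0, 1, 6);  [4] (10, 1, 1, 2, 0);  [5] (2, 5, 0, 1, 6);  [6] (10, 1, 1, 2, 0);  [7] (10, 1, 1, 2, 0);  [8] (10, 1, 1, 2, 0);  [9] (1, 2, 5, 5, 1);  [10] (2, 5, 0, 1, 6);  [11] (0, 1, 9, 5, 2)

Partition of {1..11} into 4 W_17-dot-orbits:

[[1, 3, 5, 10], [2, 9], [4, 6, 7, 8], [11]]


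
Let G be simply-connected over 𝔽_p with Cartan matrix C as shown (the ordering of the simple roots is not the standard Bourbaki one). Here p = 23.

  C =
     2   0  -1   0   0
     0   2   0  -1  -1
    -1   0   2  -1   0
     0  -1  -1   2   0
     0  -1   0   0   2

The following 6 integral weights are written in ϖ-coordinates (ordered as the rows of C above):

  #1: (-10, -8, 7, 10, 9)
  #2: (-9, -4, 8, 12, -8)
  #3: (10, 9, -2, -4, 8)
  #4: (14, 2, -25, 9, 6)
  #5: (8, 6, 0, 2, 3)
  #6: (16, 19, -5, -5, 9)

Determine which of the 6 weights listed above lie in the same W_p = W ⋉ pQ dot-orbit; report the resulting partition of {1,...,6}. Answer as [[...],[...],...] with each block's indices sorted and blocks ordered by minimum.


A_5 Cartan matrix, 5 simple roots permuted; ρ=(1,1,1,1,1).

W_23-reps of the 6 weights in Ā_23 (same 5-coord order as C):

  λ_1+ρ ↦ (8, 7, 1, 3, 3)
  λ_2+ρ ↦ (8, 7, 1, 3, 3)
  λ_3+ρ ↦ (4, 6, 3, 1, 6)
  λ_4+ρ ↦ (8, 7, 1, 3, 3)
  λ_5+ρ ↦ (8, 7, 1, 3, 3)
  λ_6+ρ ↦ (4, 6, 3, 1, 6)

Linkage partition of the 6 weights (2 classes, p=23):

[[1, 2, 4, 5], [3, 6]]


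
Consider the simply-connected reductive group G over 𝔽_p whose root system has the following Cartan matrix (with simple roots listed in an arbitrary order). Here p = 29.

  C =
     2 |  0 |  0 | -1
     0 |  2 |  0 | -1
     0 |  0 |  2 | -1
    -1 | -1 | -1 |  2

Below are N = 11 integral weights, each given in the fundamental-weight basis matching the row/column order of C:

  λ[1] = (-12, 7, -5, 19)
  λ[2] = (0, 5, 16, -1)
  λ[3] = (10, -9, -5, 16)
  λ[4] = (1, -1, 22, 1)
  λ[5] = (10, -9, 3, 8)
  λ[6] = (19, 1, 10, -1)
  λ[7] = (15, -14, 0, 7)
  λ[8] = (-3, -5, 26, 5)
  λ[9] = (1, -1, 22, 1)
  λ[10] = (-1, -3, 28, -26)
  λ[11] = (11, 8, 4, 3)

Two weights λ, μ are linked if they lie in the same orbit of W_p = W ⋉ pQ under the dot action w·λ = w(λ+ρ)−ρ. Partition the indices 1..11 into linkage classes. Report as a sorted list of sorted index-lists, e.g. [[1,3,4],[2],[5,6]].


Cartan matrix: type D_4 (|W|=192); un-permuting the 4 rows.

Alcove-folded reps (p=29, 11 weights, presented ϖ-order):

  [1] (11, 8, 4, 1);  [2] (1, 6, 17, 0);  [3] (11, 8, 4, 1);  [4] (2, 0, 23, 2);  [5] (11, 8, 4, 1);  [6] (16, 2, 7, 2);  [7] (11, 8, 4, 1);  [8] (2, 0, 23, 2);  [9] (2, 0, 23, 2);  [10] (2, 0, 23, 2);  [11] (11, 8, 4, 1)

Partition of {1..11} into 4 W_29-dot-orbits:

[[1, 3, 5, 7, 11], [2], [4, 8, 9, 10], [6]]


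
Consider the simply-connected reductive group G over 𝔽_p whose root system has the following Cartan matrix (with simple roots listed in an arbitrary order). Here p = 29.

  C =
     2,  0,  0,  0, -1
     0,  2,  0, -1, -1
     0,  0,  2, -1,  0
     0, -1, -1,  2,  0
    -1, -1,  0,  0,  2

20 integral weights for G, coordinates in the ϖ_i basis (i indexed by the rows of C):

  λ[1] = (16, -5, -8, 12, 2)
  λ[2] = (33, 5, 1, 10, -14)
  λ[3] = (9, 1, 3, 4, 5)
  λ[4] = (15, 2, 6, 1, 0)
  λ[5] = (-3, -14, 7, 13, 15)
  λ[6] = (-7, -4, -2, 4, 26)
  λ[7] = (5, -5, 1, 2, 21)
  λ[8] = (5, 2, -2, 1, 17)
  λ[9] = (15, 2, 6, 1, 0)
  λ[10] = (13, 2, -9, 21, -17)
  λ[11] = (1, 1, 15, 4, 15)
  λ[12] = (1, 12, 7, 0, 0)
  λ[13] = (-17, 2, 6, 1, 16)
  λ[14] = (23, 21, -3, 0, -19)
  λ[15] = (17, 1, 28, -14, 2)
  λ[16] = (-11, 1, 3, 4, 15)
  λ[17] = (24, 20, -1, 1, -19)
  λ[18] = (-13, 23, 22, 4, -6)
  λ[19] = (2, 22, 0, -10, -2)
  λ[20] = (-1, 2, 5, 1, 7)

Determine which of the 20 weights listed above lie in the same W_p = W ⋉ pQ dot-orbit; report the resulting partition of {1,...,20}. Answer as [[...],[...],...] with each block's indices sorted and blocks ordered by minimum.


Root system A_5: the 5×5 matrix C matches after relabeling.

Alcove-folded reps (p=29, 20 weights, presented ϖ-order):

  1: (16, 3, 7, 2, 1)
  2: (10, 2, 4, 5, 6)
  3: (10, 2, 4, 5, 6)
  4: (16, 3, 7, 2, 1)
  5: (2, 13, 8, 1, 1)
  6: (6, 3, 1, 1, 18)
  7: (6, 3, 1, 1, 18)
  8: (6, 3, 1, 1, 18)
  9: (16, 3, 7, 2, 1)
  10: (2, 13, 8, 1, 1)
  11: (10, 2, 4, 5, 6)
  12: (2, 13, 8, 1, 1)
  13: (16, 3, 7, 2, 1)
  14: (6, 3, 1, 1, 18)
  15: (0, 3, 6, 2, 8)
  16: (10, 2, 4, 5, 6)
  17: (6, 3, 1, 1, 18)
  18: (12, 1, 0, 5, 6)
  19: (2, 13, 8, 1, 1)
  20: (0, 3, 6, 2, 8)

Partition of {1..20} into 6 W_29-dot-orbits:

[[1, 4, 9, 13], [2, 3, 11, 16], [5, 10, 12, 19], [6, 7, 8, 14, 17], [15, 20], [18]]


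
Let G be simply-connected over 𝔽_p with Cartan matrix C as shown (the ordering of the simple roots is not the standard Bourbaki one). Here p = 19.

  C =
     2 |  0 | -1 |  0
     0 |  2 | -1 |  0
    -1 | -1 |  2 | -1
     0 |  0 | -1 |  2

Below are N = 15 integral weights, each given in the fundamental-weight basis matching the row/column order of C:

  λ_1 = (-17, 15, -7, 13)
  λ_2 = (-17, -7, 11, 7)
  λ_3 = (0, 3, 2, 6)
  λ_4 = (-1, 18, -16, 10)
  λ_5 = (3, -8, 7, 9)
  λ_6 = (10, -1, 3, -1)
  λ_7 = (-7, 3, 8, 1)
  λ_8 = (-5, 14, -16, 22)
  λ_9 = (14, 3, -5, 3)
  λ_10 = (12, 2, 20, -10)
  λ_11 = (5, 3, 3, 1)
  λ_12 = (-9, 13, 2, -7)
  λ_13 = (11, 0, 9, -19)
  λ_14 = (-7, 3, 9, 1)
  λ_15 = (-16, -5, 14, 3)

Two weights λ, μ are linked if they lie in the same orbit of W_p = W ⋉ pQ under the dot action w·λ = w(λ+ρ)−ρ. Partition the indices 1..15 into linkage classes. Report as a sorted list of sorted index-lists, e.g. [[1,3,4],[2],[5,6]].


C ↔ D_4 under row/col permutation; |W(D_4)| = 192.

λ_j+ρ reflected into Ā_19 (⟨·,θ^∨⟩≤19); 4-tuples as given:

  [1] (3, 3, 3, 5) · [2] (6, 4, 3, 2) · [3] (1, 4, 3, 7) · [4] (11, 0, 4, 0) · [5] (1, 4, 3, 7) · [6] (11, 0, 4, 0) · [7] (6, 4, 3, 2) · [8] (11, 0, 4, 0) · [9] (11, 0, 4, 0) · [10] (6, 4, 3, 2) · [11] (6, 4, 3, 2) · [12] (3, 3, 3, 5) · [13] (1, 4, 3, 7) · [14] (6, 4, 3, 2) · [15] (11, 0, 4, 0)

The 15 indices split into 4 linkage classes (same alcove rep ⇔ same W_19-dot-orbit):

[[1, 12], [2, 7, 10, 11, 14], [3, 5, 13], [4, 6, 8, 9, 15]]


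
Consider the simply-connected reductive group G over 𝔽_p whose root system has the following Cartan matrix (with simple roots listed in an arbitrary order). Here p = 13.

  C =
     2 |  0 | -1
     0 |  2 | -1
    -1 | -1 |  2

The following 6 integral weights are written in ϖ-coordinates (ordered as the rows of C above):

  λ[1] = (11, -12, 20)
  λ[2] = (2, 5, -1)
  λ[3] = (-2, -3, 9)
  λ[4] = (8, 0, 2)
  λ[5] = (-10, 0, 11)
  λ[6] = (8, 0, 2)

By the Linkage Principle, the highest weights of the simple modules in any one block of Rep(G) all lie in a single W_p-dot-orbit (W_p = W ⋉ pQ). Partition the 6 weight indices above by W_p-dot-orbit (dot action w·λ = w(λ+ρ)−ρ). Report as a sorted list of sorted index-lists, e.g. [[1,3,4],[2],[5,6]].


Root system A_3: the 3×3 matrix C matches after relabeling.

Ā_13 reps of the 6 weights (A_3, coords as presented):

  λ_1+ρ ↦ (1, 2, 7)
  λ_2+ρ ↦ (3, 6, 0)
  λ_3+ρ ↦ (1, 2, 7)
  λ_4+ρ ↦ (9, 1, 3)
  λ_5+ρ ↦ (9, 1, 3)
  λ_6+ρ ↦ (9, 1, 3)

The 6 indices split into 3 linkage classes (same alcove rep ⇔ same W_13-dot-orbit):

[[1, 3], [2], [4, 5, 6]]


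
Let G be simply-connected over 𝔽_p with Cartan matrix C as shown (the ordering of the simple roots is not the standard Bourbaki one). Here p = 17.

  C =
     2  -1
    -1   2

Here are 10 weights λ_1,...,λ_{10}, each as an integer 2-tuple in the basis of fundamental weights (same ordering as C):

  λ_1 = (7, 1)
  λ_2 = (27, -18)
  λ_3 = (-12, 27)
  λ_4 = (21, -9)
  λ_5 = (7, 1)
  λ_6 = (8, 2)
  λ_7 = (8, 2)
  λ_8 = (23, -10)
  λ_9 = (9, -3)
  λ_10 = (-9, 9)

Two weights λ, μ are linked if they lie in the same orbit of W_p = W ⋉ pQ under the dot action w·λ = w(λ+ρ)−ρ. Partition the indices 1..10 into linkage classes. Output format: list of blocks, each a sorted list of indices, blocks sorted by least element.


Cartan matrix: type A_2 (|W|=6); un-permuting the 2 rows.

Ā_17 reps of the 10 weights (A_2, coords as presented):

    λ_1 → (8, 2)
    λ_2 → (0, 6)
    λ_3 → (0, 6)
    λ_4 → (9, 3)
    λ_5 → (8, 2)
    λ_6 → (9, 3)
    λ_7 → (9, 3)
    λ_8 → (8, 2)
    λ_9 → (8, 2)
    λ_10 → (8, 2)

Grouping the 10 weights by Ā_17-representative: 3 linkage classes.

[[1, 5, 8, 9, 10], [2, 3], [4, 6, 7]]


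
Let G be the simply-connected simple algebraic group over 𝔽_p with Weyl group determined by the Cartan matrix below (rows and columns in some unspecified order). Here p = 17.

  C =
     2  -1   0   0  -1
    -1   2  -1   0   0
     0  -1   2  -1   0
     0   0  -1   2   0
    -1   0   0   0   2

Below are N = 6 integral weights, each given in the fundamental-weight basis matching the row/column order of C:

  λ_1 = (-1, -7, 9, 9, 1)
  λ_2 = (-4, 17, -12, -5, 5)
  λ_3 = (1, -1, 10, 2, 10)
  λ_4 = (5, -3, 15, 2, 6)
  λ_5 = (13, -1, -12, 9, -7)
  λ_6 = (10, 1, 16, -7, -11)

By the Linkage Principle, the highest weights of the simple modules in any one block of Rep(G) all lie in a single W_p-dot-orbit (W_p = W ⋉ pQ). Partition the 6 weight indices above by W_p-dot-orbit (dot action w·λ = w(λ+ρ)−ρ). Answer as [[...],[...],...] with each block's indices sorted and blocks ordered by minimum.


Root system A_5: the 5×5 matrix C matches after relabeling.

Each λ_j+ρ reduced to Ā_17; 5-tuples below use C's row order:

  [1] (2, 0, 4, 7, 1);  [2] (2, 0, 4, 7, 1);  [3] (2, 0, 4, 7, 1);  [4] (2, 0, 4, 7, 1);  [5] (3, 7, 1, 0, 3);  [6] (2, 0, 4, 7, 1)

Linkage partition of the 6 weights (2 classes, p=17):

[[1, 2, 3, 4, 6], [5]]


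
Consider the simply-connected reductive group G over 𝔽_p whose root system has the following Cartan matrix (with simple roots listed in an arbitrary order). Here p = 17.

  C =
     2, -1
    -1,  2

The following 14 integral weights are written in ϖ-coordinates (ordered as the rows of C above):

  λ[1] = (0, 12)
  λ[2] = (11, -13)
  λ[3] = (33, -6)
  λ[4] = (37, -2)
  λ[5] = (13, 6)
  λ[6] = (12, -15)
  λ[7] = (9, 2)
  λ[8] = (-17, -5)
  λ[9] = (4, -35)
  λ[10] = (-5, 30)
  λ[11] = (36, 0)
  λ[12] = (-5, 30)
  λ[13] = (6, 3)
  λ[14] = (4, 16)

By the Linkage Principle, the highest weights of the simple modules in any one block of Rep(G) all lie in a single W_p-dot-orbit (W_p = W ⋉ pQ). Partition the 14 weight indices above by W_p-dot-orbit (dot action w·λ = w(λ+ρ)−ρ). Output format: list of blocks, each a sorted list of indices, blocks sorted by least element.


Dynkin diagram of C (from the 2 off-diagonal −1 entries): A_2.

Each λ_j+ρ reduced to Ā_17; 2-tuples below use C's row order:

  λ_1 → (1, 13)
  λ_2 → (0, 12)
  λ_3 → (0, 12)
  λ_4 → (1, 13)
  λ_5 → (10, 3)
  λ_6 → (1, 13)
  λ_7 → (10, 3)
  λ_8 → (1, 13)
  λ_9 → (0, 12)
  λ_10 → (10, 3)
  λ_11 → (1, 13)
  λ_12 → (10, 3)
  λ_13 → (7, 4)
  λ_14 → (0, 12)

The 14 indices split into 4 linkage classes (same alcove rep ⇔ same W_17-dot-orbit):

[[1, 4, 6, 8, 11], [2, 3, 9, 14], [5, 7, 10, 12], [13]]


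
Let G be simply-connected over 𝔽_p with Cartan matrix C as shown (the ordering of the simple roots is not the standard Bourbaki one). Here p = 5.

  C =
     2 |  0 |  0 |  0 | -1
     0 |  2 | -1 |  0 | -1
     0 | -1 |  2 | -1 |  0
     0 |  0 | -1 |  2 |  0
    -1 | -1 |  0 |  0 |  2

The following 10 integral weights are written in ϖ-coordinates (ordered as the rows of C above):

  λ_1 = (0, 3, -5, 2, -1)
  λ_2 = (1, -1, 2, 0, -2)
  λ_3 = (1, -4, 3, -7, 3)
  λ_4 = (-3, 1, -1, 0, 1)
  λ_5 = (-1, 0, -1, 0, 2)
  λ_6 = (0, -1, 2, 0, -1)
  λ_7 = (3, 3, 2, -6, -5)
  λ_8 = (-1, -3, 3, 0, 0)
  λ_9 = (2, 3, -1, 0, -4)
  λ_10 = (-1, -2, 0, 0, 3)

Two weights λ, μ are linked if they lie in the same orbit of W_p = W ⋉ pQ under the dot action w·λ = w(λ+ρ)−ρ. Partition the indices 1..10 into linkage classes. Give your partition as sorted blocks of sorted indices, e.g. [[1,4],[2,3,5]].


A_5 Cartan matrix, 5 simple roots permuted; ρ=(1,1,1,1,1).

Each λ_j+ρ reduced to Ā_5; 5-tuples below use C's row order:

  λ_1 → (1, 0, 3, 1, 0)
  λ_2 → (1, 1, 2, 1, 0)
  λ_3 → (1, 1, 2, 1, 0)
  λ_4 → (2, 2, 0, 1, 0)
  λ_5 → (0, 1, 0, 1, 3)
  λ_6 → (1, 0, 3, 1, 0)
  λ_7 → (2, 2, 0, 1, 0)
  λ_8 → (1, 1, 2, 1, 0)
  λ_9 → (0, 1, 0, 1, 3)
  λ_10 → (0, 1, 0, 1, 3)

4 distinct reps among the 10 weights ⇒ 4 W_5-linkage classes:

[[1, 6], [2, 3, 8], [4, 7], [5, 9, 10]]


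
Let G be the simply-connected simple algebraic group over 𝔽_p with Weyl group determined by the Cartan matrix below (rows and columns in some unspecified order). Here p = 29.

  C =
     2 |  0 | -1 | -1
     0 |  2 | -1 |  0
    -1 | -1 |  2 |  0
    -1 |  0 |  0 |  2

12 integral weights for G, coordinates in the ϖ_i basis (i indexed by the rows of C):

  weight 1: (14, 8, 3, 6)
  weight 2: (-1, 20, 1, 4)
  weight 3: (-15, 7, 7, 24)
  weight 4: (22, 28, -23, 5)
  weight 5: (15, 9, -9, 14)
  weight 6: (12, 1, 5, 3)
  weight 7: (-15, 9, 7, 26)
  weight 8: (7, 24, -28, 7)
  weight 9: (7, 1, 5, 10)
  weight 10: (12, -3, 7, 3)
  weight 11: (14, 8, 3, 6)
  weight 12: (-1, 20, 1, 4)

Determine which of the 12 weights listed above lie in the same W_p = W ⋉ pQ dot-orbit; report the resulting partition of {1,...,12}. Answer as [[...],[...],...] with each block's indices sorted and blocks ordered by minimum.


A_4 Cartan matrix, 4 simple roots permuted; ρ=(1,1,1,1).

W_29-reps of the 12 weights in Ā_29 (same 4-coord order as C):

  [1] (15, 3, 4, 1);  [2] (0, 21, 2, 5);  [3] (8, 2, 6, 11);  [4] (0, 0, 22, 1);  [5] (8, 2, 6, 11);  [6] (13, 2, 6, 4);  [7] (8, 2, 6, 11);  [8] (8, 2, 6, 11);  [9] (8, 2, 6, 11);  [10] (13, 2, 6, 4);  [11] (15, 3, 4, 1);  [12] (0, 21, 2, 5)

Partition of {1..12} into 5 W_29-dot-orbits:

[[1, 11], [2, 12], [3, 5, 7, 8, 9], [4], [6, 10]]


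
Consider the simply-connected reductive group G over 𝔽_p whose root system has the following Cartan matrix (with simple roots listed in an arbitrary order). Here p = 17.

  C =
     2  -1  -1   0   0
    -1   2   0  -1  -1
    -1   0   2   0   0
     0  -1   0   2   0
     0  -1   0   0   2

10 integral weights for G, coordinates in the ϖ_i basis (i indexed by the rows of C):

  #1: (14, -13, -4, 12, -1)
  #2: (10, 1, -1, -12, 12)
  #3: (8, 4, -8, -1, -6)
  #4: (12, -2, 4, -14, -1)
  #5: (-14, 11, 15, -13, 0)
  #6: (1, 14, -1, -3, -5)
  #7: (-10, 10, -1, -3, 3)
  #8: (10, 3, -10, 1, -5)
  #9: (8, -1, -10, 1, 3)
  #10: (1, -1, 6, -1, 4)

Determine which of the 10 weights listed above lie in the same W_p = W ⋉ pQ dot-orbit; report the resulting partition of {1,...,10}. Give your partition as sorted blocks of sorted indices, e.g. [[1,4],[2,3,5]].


D_5 Cartan matrix, 5 simple roots permuted; ρ=(1,1,1,1,1).

Each λ_j+ρ reduced to Ā_17; 5-tuples below use C's row order:

  1: (0, 0, 3, 1, 12);  2: (0, 0, 9, 2, 4);  3: (2, 0, 7, 0, 5);  4: (0, 0, 3, 1, 12);  5: (0, 0, 3, 1, 12);  6: (0, 0, 9, 2, 4);  7: (0, 0, 9, 2, 4);  8: (0, 0, 9, 2, 4);  9: (0, 0, 9, 2, 4);  10: (2, 0, 7, 0, 5)

Grouping the 10 weights by Ā_17-representative: 3 linkage classes.

[[1, 4, 5], [2, 6, 7, 8, 9], [3, 10]]
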